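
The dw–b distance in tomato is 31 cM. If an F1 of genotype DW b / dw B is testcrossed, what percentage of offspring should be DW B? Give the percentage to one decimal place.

A map distance of 31 cM corresponds to a recombination frequency of 0.310.
The F1 is DW b / dw B, so DW B is a recombinant gamete class with expected frequency r/2 = 0.310/2 = 0.1550.
That is 0.1550 = 15.5% of the progeny.

15.5%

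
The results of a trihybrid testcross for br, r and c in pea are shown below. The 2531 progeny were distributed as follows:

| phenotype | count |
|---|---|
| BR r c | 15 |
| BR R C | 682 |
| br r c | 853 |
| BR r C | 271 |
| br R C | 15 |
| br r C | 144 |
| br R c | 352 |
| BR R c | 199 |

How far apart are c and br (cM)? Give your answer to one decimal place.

14.7 cM

The two most frequent reciprocal classes, br r c and BR R C, are the parental types, so the F1 was br r c / BR R C.
The two rarest classes, BR r c and br R C, are the double crossovers. Comparing them with the parentals, only the br allele has switched, so br is the middle locus and the order is r – br – c.
Crossovers in the br–c interval produce the single-crossover classes br r C and BR R c (144 + 199 = 343) plus the double crossovers (30).
RF(br–c) = (343 + 30) / 2531 = 373/2531 = 0.1474 → 14.7 cM.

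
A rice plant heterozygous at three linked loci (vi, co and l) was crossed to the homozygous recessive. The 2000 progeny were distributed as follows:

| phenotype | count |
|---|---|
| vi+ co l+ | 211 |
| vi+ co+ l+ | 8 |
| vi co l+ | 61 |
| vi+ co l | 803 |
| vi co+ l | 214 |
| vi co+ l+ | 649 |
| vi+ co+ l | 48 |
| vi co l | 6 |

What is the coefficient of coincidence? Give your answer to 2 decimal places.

0.52

The two most frequent reciprocal classes, vi+ co l and vi co+ l+, are the parental types, so the F1 was vi+ co l / vi co+ l+.
The two rarest classes, vi co l and vi+ co+ l+, are the double crossovers. Comparing them with the parentals, only the vi allele has switched, so vi is the middle locus and the order is co – vi – l.
co–vi: (109 + 14)/2000 = 0.0615; vi–l: (425 + 14)/2000 = 0.2195.
Expected DCO frequency = 0.0615 × 0.2195 ≈ 0.01350; observed = 14/2000 ≈ 0.00700.
Coefficient of coincidence = 0.00700/0.01350 ≈ 0.52.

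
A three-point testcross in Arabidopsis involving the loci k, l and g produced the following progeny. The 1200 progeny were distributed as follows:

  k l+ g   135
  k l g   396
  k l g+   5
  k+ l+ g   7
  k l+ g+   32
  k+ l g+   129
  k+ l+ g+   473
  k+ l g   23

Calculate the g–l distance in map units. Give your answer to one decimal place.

23.0 map units

The two most frequent reciprocal classes, k l g and k+ l+ g+, are the parental types, so the F1 was k l g / k+ l+ g+.
The two rarest classes, k l g+ and k+ l+ g, are the double crossovers. Comparing them with the parentals, only the g allele has switched, so g is the middle locus and the order is l – g – k.
Crossovers in the l–g interval produce the single-crossover classes k l+ g and k+ l g+ (135 + 129 = 264) plus the double crossovers (12).
RF(l–g) = (264 + 12) / 1200 = 276/1200 = 0.2300 → 23.0 map units.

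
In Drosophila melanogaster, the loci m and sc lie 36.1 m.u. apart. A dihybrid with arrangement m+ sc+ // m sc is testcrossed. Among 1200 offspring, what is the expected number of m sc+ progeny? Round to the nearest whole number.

A map distance of 36.1 m.u. corresponds to a recombination frequency of 0.361.
The F1 is m+ sc+ / m sc, so m sc+ is a recombinant gamete class with expected frequency r/2 = 0.361/2 = 0.1805.
Expected number = 0.1805 × 1200 = 216.60 ≈ 217.

217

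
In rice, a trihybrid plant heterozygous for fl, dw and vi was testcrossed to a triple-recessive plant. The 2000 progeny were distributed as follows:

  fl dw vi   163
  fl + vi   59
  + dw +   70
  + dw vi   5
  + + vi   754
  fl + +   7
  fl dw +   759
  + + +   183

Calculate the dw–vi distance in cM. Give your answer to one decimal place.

17.9 cM

The two most frequent reciprocal classes, fl dw + and + + vi, are the parental types, so the F1 was fl dw + / + + vi.
The two rarest classes, fl + + and + dw vi, are the double crossovers. Comparing them with the parentals, only the dw allele has switched, so dw is the middle locus and the order is vi – dw – fl.
Crossovers in the vi–dw interval produce the single-crossover classes fl dw vi and + + + (163 + 183 = 346) plus the double crossovers (12).
RF(vi–dw) = (346 + 12) / 2000 = 358/2000 = 0.1790 → 17.9 cM.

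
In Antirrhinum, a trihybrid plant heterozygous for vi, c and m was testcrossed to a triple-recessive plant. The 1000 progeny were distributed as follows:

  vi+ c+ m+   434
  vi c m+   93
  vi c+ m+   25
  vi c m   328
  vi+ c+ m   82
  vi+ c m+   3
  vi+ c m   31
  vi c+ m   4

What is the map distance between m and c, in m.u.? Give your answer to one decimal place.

18.2 m.u.

The two most frequent reciprocal classes, vi+ c+ m+ and vi c m, are the parental types, so the F1 was vi+ c+ m+ / vi c m.
The two rarest classes, vi+ c m+ and vi c+ m, are the double crossovers. Comparing them with the parentals, only the c allele has switched, so c is the middle locus and the order is m – c – vi.
Crossovers in the m–c interval produce the single-crossover classes vi+ c+ m and vi c m+ (82 + 93 = 175) plus the double crossovers (7).
RF(m–c) = (175 + 7) / 1000 = 182/1000 = 0.1820 → 18.2 m.u.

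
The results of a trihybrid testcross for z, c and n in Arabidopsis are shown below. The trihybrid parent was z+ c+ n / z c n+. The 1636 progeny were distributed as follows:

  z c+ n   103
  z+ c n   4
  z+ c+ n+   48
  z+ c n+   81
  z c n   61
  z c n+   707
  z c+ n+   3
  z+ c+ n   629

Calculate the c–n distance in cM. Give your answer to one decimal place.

The two rarest classes, z+ c n and z c+ n+, are the double crossovers. Comparing them with the parentals, only the c allele has switched, so c is the middle locus and the order is n – c – z.
Crossovers in the n–c interval produce the single-crossover classes z+ c+ n+ and z c n (48 + 61 = 109) plus the double crossovers (7).
RF(n–c) = (109 + 7) / 1636 = 116/1636 = 0.0709 → 7.1 cM.

7.1 cM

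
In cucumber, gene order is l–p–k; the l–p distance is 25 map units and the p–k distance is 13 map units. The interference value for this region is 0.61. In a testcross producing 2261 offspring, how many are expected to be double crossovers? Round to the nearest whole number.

Map distances give recombination frequencies of 0.250 and 0.130 for the two intervals.
With interference 0.61 (so coincidence = 0.39), expected double-crossover frequency = 0.250 × 0.130 × 0.39 = 0.01268.
Expected number = 0.01268 × 2261 = 28.66 ≈ 29.

29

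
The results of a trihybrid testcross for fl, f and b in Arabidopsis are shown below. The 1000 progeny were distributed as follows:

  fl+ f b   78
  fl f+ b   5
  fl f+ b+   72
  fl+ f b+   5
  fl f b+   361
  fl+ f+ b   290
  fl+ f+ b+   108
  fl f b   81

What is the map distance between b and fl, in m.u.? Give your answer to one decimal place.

19.9 m.u.

The two most frequent reciprocal classes, fl+ f+ b and fl f b+, are the parental types, so the F1 was fl+ f+ b / fl f b+.
The two rarest classes, fl f+ b and fl+ f b+, are the double crossovers. Comparing them with the parentals, only the fl allele has switched, so fl is the middle locus and the order is f – fl – b.
Crossovers in the fl–b interval produce the single-crossover classes fl+ f+ b+ and fl f b (108 + 81 = 189) plus the double crossovers (10).
RF(fl–b) = (189 + 10) / 1000 = 199/1000 = 0.1990 → 19.9 m.u.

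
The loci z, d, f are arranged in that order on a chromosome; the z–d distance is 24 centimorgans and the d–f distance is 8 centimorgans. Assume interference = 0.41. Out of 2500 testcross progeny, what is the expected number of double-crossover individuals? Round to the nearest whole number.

Map distances give recombination frequencies of 0.240 and 0.080 for the two intervals.
With interference 0.41 (so coincidence = 0.59), expected double-crossover frequency = 0.240 × 0.080 × 0.59 = 0.01133.
Expected number = 0.01133 × 2500 = 28.32 ≈ 28.

28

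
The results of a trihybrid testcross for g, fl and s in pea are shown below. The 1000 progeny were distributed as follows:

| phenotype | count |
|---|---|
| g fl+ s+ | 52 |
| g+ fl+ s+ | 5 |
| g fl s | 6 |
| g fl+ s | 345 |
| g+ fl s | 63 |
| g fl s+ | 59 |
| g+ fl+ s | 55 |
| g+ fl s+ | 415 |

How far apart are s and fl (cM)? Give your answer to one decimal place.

The two most frequent reciprocal classes, g+ fl s+ and g fl+ s, are the parental types, so the F1 was g+ fl s+ / g fl+ s.
The two rarest classes, g+ fl+ s+ and g fl s, are the double crossovers. Comparing them with the parentals, only the fl allele has switched, so fl is the middle locus and the order is g – fl – s.
Crossovers in the fl–s interval produce the single-crossover classes g+ fl s and g fl+ s+ (63 + 52 = 115) plus the double crossovers (11).
RF(fl–s) = (115 + 11) / 1000 = 126/1000 = 0.1260 → 12.6 cM.

12.6 cM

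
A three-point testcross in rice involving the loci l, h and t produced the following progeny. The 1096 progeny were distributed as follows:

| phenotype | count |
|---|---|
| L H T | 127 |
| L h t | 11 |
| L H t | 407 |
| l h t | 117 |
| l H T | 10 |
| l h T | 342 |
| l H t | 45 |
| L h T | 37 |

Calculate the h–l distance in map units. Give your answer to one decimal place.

The two most frequent reciprocal classes, l h T and L H t, are the parental types, so the F1 was l h T / L H t.
The two rarest classes, l H T and L h t, are the double crossovers. Comparing them with the parentals, only the h allele has switched, so h is the middle locus and the order is l – h – t.
Crossovers in the l–h interval produce the single-crossover classes L h T and l H t (37 + 45 = 82) plus the double crossovers (21).
RF(l–h) = (82 + 21) / 1096 = 103/1096 = 0.0940 → 9.4 map units.

9.4 map units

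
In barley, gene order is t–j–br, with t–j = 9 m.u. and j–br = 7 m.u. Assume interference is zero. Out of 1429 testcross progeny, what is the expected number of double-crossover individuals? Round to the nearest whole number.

Map distances give recombination frequencies of 0.090 and 0.070 for the two intervals.
With no interference, expected double-crossover frequency = 0.090 × 0.070 = 0.00630.
Expected number = 0.00630 × 1429 = 9.00 ≈ 9.

9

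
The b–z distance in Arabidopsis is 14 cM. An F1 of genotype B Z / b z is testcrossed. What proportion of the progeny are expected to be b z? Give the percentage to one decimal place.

A map distance of 14 cM corresponds to a recombination frequency of 0.140.
The F1 is B Z / b z, so b z is a parental gamete class with expected frequency (1 − r)/2 = 0.860/2 = 0.4300.
That is 0.4300 = 43.0% of the progeny.

43.0%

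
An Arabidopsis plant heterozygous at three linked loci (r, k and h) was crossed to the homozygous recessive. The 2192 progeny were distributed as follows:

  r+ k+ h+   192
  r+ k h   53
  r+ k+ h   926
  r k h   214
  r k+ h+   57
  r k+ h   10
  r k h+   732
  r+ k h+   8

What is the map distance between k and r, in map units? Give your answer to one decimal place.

The two most frequent reciprocal classes, r+ k+ h and r k h+, are the parental types, so the F1 was r+ k+ h / r k h+.
The two rarest classes, r k+ h and r+ k h+, are the double crossovers. Comparing them with the parentals, only the r allele has switched, so r is the middle locus and the order is h – r – k.
Crossovers in the r–k interval produce the single-crossover classes r+ k h and r k+ h+ (53 + 57 = 110) plus the double crossovers (18).
RF(r–k) = (110 + 18) / 2192 = 128/2192 = 0.0584 → 5.8 map units.

5.8 map units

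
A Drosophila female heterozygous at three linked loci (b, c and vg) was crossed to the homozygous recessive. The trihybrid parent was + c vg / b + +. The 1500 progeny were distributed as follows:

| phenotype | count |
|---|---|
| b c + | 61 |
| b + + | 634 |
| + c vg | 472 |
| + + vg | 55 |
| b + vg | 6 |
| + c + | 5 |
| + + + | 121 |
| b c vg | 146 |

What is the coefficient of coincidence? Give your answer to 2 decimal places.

0.47

The two rarest classes, + c + and b + vg, are the double crossovers. Comparing them with the parentals, only the vg allele has switched, so vg is the middle locus and the order is b – vg – c.
b–vg: (267 + 11)/1500 = 0.1853; vg–c: (116 + 11)/1500 = 0.0847.
Expected DCO frequency = 0.1853 × 0.0847 ≈ 0.01569; observed = 11/1500 ≈ 0.00733.
Coefficient of coincidence = 0.00733/0.01569 ≈ 0.47.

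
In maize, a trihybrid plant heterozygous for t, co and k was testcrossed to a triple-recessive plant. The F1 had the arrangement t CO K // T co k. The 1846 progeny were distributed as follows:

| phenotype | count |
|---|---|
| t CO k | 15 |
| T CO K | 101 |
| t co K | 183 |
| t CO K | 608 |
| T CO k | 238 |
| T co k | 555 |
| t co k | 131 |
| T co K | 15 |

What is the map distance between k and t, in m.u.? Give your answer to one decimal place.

The two rarest classes, t CO k and T co K, are the double crossovers. Comparing them with the parentals, only the k allele has switched, so k is the middle locus and the order is t – k – co.
Crossovers in the t–k interval produce the single-crossover classes T CO K and t co k (101 + 131 = 232) plus the double crossovers (30).
RF(t–k) = (232 + 30) / 1846 = 262/1846 = 0.1419 → 14.2 m.u.

14.2 m.u.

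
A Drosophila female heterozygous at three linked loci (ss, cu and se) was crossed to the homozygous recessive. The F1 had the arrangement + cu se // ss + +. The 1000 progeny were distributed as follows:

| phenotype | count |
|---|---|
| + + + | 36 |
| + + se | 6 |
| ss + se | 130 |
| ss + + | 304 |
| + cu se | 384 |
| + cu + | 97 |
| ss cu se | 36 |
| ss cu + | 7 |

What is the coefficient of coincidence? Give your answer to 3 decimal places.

The two rarest classes, + + se and ss cu +, are the double crossovers. Comparing them with the parentals, only the cu allele has switched, so cu is the middle locus and the order is ss – cu – se.
ss–cu: (72 + 13)/1000 = 0.0850; cu–se: (227 + 13)/1000 = 0.2400.
Expected DCO frequency = 0.0850 × 0.2400 ≈ 0.02040; observed = 13/1000 ≈ 0.01300.
Coefficient of coincidence = 0.01300/0.02040 ≈ 0.637.

0.637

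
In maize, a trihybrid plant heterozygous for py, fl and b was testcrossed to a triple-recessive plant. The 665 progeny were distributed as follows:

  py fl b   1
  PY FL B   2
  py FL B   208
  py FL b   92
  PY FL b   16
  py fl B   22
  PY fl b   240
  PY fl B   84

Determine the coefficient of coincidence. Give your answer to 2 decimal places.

0.27

The two most frequent reciprocal classes, py FL B and PY fl b, are the parental types, so the F1 was py FL B / PY fl b.
The two rarest classes, PY FL B and py fl b, are the double crossovers. Comparing them with the parentals, only the py allele has switched, so py is the middle locus and the order is b – py – fl.
b–py: (176 + 3)/665 = 0.2692; py–fl: (38 + 3)/665 = 0.0617.
Expected DCO frequency = 0.2692 × 0.0617 ≈ 0.01661; observed = 3/665 ≈ 0.00451.
Coefficient of coincidence = 0.00451/0.01661 ≈ 0.27.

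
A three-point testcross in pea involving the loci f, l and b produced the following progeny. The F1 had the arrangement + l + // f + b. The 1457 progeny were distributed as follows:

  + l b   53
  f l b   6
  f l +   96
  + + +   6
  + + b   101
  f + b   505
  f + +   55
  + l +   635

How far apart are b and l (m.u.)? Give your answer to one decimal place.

The two rarest classes, + + + and f l b, are the double crossovers. Comparing them with the parentals, only the l allele has switched, so l is the middle locus and the order is b – l – f.
Crossovers in the b–l interval produce the single-crossover classes + l b and f + + (53 + 55 = 108) plus the double crossovers (12).
RF(b–l) = (108 + 12) / 1457 = 120/1457 = 0.0824 → 8.2 m.u.

8.2 m.u.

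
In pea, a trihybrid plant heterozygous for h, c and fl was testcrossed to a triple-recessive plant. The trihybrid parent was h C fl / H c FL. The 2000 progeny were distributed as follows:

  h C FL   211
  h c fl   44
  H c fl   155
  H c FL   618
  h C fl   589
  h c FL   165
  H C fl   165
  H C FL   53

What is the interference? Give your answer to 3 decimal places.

The two rarest classes, h c fl and H C FL, are the double crossovers. Comparing them with the parentals, only the c allele has switched, so c is the middle locus and the order is fl – c – h.
fl–c: (366 + 97)/2000 = 0.2315; c–h: (330 + 97)/2000 = 0.2135.
Expected DCO frequency = 0.2315 × 0.2135 ≈ 0.04943; observed = 97/2000 ≈ 0.04850.
Coefficient of coincidence = 0.04850/0.04943 ≈ 0.981; interference = 1 − 0.981 = 0.019.

0.019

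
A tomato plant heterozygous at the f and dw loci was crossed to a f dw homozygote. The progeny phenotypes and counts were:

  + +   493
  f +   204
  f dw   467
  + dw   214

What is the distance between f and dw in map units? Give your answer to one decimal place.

The two most frequent classes, + + (493) and f dw (467), are the parental types, so the F1 was + + / f dw.
The recombinant classes are + dw and f +: 214 + 204 = 418.
Recombination frequency = 418/1378 = 0.3033 ≈ 30.3%, i.e. 30.3 map units.

30.3 map units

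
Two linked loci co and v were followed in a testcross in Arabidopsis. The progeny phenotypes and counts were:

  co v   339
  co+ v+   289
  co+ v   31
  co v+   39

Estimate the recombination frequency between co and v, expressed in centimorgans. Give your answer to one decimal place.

10.0 centimorgans

The two most frequent classes, co+ v+ (289) and co v (339), are the parental types, so the F1 was co+ v+ / co v.
The recombinant classes are co+ v and co v+: 31 + 39 = 70.
Recombination frequency = 70/698 = 0.1003 ≈ 10.0%, i.e. 10.0 centimorgans.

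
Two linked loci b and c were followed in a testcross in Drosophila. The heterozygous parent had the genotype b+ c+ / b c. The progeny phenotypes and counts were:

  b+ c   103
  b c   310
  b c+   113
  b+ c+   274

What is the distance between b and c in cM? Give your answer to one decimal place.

27.0 cM

The recombinant classes are b+ c and b c+: 103 + 113 = 216.
Recombination frequency = 216/800 = 0.2700 ≈ 27.0%, i.e. 27.0 cM.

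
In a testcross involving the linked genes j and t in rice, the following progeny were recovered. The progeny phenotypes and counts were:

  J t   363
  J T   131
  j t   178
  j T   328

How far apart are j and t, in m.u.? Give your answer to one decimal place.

The two most frequent classes, J t (363) and j T (328), are the parental types, so the F1 was J t / j T.
The recombinant classes are J T and j t: 131 + 178 = 309.
Recombination frequency = 309/1000 = 0.3090 ≈ 30.9%, i.e. 30.9 m.u.

30.9 m.u.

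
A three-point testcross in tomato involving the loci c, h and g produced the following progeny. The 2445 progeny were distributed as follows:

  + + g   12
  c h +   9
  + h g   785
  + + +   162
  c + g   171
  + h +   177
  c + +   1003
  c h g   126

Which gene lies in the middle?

h

The two most frequent reciprocal classes, c + + and + h g, are the parental types, so the F1 was c + + / + h g.
The two rarest classes, c h + and + + g, are the double crossovers. Comparing them with the parentals, only the h allele has switched, so h is the middle locus and the order is c – h – g.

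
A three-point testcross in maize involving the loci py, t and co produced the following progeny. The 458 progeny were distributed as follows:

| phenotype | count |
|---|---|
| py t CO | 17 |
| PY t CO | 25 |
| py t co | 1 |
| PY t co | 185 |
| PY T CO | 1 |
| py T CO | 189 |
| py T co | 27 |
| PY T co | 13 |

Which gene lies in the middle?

py

The two most frequent reciprocal classes, PY t co and py T CO, are the parental types, so the F1 was PY t co / py T CO.
The two rarest classes, py t co and PY T CO, are the double crossovers. Comparing them with the parentals, only the py allele has switched, so py is the middle locus and the order is co – py – t.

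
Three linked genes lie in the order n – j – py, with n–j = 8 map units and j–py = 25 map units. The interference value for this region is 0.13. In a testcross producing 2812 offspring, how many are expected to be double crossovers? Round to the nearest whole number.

49

Map distances give recombination frequencies of 0.080 and 0.250 for the two intervals.
With interference 0.13 (so coincidence = 0.87), expected double-crossover frequency = 0.080 × 0.250 × 0.87 = 0.01740.
Expected number = 0.01740 × 2812 = 48.93 ≈ 49.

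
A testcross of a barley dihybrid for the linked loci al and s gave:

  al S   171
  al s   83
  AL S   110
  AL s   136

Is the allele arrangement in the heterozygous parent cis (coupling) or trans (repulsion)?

The two most frequent classes are AL s (136) and al S (171); these are the parental (non-recombinant) types.
So the F1 carried AL s on one chromosome and al S on the other — the recessive alleles are on opposite chromosomes (trans / repulsion).

trans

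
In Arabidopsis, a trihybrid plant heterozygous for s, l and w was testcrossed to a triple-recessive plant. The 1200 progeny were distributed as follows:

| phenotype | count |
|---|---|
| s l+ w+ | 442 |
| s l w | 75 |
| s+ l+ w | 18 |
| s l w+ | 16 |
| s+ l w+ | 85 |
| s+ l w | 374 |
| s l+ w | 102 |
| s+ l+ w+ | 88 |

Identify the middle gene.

l

The two most frequent reciprocal classes, s l+ w+ and s+ l w, are the parental types, so the F1 was s l+ w+ / s+ l w.
The two rarest classes, s l w+ and s+ l+ w, are the double crossovers. Comparing them with the parentals, only the l allele has switched, so l is the middle locus and the order is w – l – s.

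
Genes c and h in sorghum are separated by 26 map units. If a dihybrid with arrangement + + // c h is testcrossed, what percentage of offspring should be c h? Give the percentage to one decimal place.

A map distance of 26 map units corresponds to a recombination frequency of 0.260.
The F1 is + + / c h, so c h is a parental gamete class with expected frequency (1 − r)/2 = 0.740/2 = 0.3700.
That is 0.3700 = 37.0% of the progeny.

37.0%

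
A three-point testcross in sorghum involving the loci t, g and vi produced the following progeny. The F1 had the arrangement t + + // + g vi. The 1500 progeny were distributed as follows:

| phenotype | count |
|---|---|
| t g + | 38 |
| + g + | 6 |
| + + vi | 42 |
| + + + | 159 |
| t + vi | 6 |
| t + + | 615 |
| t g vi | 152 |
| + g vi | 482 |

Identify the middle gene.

vi

The two rarest classes, t + vi and + g +, are the double crossovers. Comparing them with the parentals, only the vi allele has switched, so vi is the middle locus and the order is t – vi – g.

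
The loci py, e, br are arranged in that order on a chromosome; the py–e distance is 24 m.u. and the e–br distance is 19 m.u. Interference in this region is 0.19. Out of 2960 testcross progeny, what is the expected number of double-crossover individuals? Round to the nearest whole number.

Map distances give recombination frequencies of 0.240 and 0.190 for the two intervals.
With interference 0.19 (so coincidence = 0.81), expected double-crossover frequency = 0.240 × 0.190 × 0.81 = 0.03694.
Expected number = 0.03694 × 2960 = 109.33 ≈ 109.

109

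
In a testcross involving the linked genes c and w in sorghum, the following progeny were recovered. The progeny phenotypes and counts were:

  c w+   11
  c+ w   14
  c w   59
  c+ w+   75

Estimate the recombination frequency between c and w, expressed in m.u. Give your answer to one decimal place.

15.7 m.u.

The two most frequent classes, c+ w+ (75) and c w (59), are the parental types, so the F1 was c+ w+ / c w.
The recombinant classes are c+ w and c w+: 14 + 11 = 25.
Recombination frequency = 25/159 = 0.1572 ≈ 15.7%, i.e. 15.7 m.u.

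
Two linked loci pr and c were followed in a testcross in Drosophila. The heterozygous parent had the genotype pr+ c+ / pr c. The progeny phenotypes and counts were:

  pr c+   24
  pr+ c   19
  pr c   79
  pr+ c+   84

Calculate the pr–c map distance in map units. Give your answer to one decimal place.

The recombinant classes are pr+ c and pr c+: 19 + 24 = 43.
Recombination frequency = 43/206 = 0.2087 ≈ 20.9%, i.e. 20.9 map units.

20.9 map units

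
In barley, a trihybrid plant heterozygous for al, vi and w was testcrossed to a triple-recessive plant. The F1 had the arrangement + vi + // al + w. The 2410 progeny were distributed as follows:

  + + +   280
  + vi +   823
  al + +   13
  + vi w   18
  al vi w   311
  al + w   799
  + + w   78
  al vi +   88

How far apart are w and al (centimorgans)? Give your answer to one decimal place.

8.2 centimorgans

The two rarest classes, + vi w and al + +, are the double crossovers. Comparing them with the parentals, only the w allele has switched, so w is the middle locus and the order is al – w – vi.
Crossovers in the al–w interval produce the single-crossover classes al vi + and + + w (88 + 78 = 166) plus the double crossovers (31).
RF(al–w) = (166 + 31) / 2410 = 197/2410 = 0.0817 → 8.2 centimorgans.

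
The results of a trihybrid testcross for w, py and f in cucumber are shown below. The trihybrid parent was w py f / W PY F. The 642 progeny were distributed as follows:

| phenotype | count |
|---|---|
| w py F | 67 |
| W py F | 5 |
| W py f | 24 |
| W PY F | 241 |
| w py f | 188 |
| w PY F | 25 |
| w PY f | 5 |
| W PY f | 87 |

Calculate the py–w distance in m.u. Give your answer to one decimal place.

The two rarest classes, w PY f and W py F, are the double crossovers. Comparing them with the parentals, only the py allele has switched, so py is the middle locus and the order is w – py – f.
Crossovers in the w–py interval produce the single-crossover classes W py f and w PY F (24 + 25 = 49) plus the double crossovers (10).
RF(w–py) = (49 + 10) / 642 = 59/642 = 0.0919 → 9.2 m.u.

9.2 m.u.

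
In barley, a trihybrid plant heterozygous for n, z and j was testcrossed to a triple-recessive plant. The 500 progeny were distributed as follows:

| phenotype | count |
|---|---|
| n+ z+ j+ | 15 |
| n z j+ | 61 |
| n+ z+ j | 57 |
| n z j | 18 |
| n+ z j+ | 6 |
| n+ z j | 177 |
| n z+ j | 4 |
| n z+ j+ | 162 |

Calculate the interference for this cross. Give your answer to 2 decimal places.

0.09

The two most frequent reciprocal classes, n z+ j+ and n+ z j, are the parental types, so the F1 was n z+ j+ / n+ z j.
The two rarest classes, n z+ j and n+ z j+, are the double crossovers. Comparing them with the parentals, only the j allele has switched, so j is the middle locus and the order is z – j – n.
z–j: (118 + 10)/500 = 0.2560; j–n: (33 + 10)/500 = 0.0860.
Expected DCO frequency = 0.2560 × 0.0860 ≈ 0.02202; observed = 10/500 ≈ 0.02000.
Coefficient of coincidence = 0.02000/0.02202 ≈ 0.91; interference = 1 − 0.91 = 0.09.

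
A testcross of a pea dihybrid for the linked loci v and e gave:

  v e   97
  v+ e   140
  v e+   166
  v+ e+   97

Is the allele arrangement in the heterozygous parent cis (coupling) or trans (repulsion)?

trans

The two most frequent classes are v+ e (140) and v e+ (166); these are the parental (non-recombinant) types.
So the F1 carried v+ e on one chromosome and v e+ on the other — the recessive alleles are on opposite chromosomes (trans / repulsion).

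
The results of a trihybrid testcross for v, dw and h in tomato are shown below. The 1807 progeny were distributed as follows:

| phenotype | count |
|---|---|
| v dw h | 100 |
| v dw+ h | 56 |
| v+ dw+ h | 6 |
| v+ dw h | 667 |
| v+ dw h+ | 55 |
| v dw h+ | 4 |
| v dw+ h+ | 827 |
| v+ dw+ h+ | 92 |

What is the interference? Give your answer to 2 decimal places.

0.26

The two most frequent reciprocal classes, v dw+ h+ and v+ dw h, are the parental types, so the F1 was v dw+ h+ / v+ dw h.
The two rarest classes, v dw h+ and v+ dw+ h, are the double crossovers. Comparing them with the parentals, only the dw allele has switched, so dw is the middle locus and the order is h – dw – v.
h–dw: (111 + 10)/1807 = 0.0670; dw–v: (192 + 10)/1807 = 0.1118.
Expected DCO frequency = 0.0670 × 0.1118 ≈ 0.00749; observed = 10/1807 ≈ 0.00553.
Coefficient of coincidence = 0.00553/0.00749 ≈ 0.74; interference = 1 − 0.74 = 0.26.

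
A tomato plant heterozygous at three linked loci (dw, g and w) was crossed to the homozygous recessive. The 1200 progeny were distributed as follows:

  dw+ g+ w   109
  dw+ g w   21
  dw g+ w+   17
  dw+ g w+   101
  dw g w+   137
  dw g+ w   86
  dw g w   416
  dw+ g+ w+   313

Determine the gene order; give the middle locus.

The two most frequent reciprocal classes, dw g w and dw+ g+ w+, are the parental types, so the F1 was dw g w / dw+ g+ w+.
The two rarest classes, dw+ g w and dw g+ w+, are the double crossovers. Comparing them with the parentals, only the dw allele has switched, so dw is the middle locus and the order is g – dw – w.

dw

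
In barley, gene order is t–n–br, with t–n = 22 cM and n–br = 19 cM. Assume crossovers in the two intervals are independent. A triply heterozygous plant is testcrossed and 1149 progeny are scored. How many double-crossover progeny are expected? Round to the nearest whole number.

Map distances give recombination frequencies of 0.220 and 0.190 for the two intervals.
With no interference, expected double-crossover frequency = 0.220 × 0.190 = 0.04180.
Expected number = 0.04180 × 1149 = 48.03 ≈ 48.

48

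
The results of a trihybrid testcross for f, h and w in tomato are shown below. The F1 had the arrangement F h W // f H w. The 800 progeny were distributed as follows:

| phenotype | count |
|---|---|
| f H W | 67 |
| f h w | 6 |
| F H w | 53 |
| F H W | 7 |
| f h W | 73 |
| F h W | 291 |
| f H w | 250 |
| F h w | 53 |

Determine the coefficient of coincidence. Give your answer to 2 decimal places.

The two rarest classes, F H W and f h w, are the double crossovers. Comparing them with the parentals, only the h allele has switched, so h is the middle locus and the order is f – h – w.
f–h: (126 + 13)/800 = 0.1737; h–w: (120 + 13)/800 = 0.1663.
Expected DCO frequency = 0.1737 × 0.1663 ≈ 0.02889; observed = 13/800 ≈ 0.01625.
Coefficient of coincidence = 0.01625/0.02889 ≈ 0.56.

0.56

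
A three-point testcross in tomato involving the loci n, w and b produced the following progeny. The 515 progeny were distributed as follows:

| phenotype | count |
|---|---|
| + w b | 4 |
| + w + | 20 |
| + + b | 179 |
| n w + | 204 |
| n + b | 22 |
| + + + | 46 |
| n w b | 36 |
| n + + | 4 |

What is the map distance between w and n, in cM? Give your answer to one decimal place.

The two most frequent reciprocal classes, n w + and + + b, are the parental types, so the F1 was n w + / + + b.
The two rarest classes, n + + and + w b, are the double crossovers. Comparing them with the parentals, only the w allele has switched, so w is the middle locus and the order is b – w – n.
Crossovers in the w–n interval produce the single-crossover classes + w + and n + b (20 + 22 = 42) plus the double crossovers (8).
RF(w–n) = (42 + 8) / 515 = 50/515 = 0.0971 → 9.7 cM.

9.7 cM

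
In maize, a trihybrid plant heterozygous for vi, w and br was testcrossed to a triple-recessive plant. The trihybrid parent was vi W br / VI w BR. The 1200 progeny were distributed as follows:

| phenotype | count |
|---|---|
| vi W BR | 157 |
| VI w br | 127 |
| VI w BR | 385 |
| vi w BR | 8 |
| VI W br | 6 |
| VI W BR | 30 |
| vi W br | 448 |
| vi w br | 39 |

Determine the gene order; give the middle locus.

vi

The two rarest classes, VI W br and vi w BR, are the double crossovers. Comparing them with the parentals, only the vi allele has switched, so vi is the middle locus and the order is br – vi – w.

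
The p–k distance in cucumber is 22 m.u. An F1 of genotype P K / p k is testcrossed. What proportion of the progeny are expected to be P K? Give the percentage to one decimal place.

39.0%

A map distance of 22 m.u. corresponds to a recombination frequency of 0.220.
The F1 is P K / p k, so P K is a parental gamete class with expected frequency (1 − r)/2 = 0.780/2 = 0.3900.
That is 0.3900 = 39.0% of the progeny.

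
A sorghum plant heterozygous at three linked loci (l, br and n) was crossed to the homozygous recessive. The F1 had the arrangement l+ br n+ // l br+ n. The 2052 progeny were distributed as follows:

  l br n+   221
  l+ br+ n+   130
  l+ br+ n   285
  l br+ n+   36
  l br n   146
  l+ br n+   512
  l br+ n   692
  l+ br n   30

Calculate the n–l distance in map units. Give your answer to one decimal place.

The two rarest classes, l+ br n and l br+ n+, are the double crossovers. Comparing them with the parentals, only the n allele has switched, so n is the middle locus and the order is l – n – br.
Crossovers in the l–n interval produce the single-crossover classes l br n+ and l+ br+ n (221 + 285 = 506) plus the double crossovers (66).
RF(l–n) = (506 + 66) / 2052 = 572/2052 = 0.2788 → 27.9 map units.

27.9 map units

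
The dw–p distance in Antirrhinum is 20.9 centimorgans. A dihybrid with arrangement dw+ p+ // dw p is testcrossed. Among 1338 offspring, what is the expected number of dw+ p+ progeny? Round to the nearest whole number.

A map distance of 20.9 centimorgans corresponds to a recombination frequency of 0.209.
The F1 is dw+ p+ / dw p, so dw+ p+ is a parental gamete class with expected frequency (1 − r)/2 = 0.791/2 = 0.3955.
Expected number = 0.3955 × 1338 = 529.18 ≈ 529.

529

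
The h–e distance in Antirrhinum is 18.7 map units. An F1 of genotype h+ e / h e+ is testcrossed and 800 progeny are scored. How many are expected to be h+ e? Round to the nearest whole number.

A map distance of 18.7 map units corresponds to a recombination frequency of 0.187.
The F1 is h+ e / h e+, so h+ e is a parental gamete class with expected frequency (1 − r)/2 = 0.813/2 = 0.4065.
Expected number = 0.4065 × 800 = 325.20 ≈ 325.

325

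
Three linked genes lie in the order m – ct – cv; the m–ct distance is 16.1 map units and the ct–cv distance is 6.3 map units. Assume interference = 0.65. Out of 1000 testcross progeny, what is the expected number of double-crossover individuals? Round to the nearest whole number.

4

Map distances give recombination frequencies of 0.161 and 0.063 for the two intervals.
With interference 0.65 (so coincidence = 0.35), expected double-crossover frequency = 0.161 × 0.063 × 0.35 = 0.00355.
Expected number = 0.00355 × 1000 = 3.55 ≈ 4.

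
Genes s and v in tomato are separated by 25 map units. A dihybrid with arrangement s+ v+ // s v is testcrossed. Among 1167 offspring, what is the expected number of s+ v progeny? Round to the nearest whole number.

146

A map distance of 25 map units corresponds to a recombination frequency of 0.250.
The F1 is s+ v+ / s v, so s+ v is a recombinant gamete class with expected frequency r/2 = 0.250/2 = 0.1250.
Expected number = 0.1250 × 1167 = 145.88 ≈ 146.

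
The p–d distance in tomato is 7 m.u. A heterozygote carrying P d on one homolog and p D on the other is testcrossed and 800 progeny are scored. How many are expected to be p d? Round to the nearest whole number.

28

A map distance of 7 m.u. corresponds to a recombination frequency of 0.070.
The F1 is P d / p D, so p d is a recombinant gamete class with expected frequency r/2 = 0.070/2 = 0.0350.
Expected number = 0.0350 × 800 = 28.00 ≈ 28.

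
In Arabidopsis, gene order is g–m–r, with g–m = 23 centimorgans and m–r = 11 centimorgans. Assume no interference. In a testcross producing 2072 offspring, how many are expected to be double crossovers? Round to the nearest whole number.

52

Map distances give recombination frequencies of 0.230 and 0.110 for the two intervals.
With no interference, expected double-crossover frequency = 0.230 × 0.110 = 0.02530.
Expected number = 0.02530 × 2072 = 52.42 ≈ 52.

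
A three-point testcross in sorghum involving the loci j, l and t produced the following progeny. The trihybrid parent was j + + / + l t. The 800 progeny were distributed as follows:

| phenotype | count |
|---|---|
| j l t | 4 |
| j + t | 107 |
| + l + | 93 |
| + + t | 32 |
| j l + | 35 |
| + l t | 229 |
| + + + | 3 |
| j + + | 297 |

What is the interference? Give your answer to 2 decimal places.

The two rarest classes, + + + and j l t, are the double crossovers. Comparing them with the parentals, only the j allele has switched, so j is the middle locus and the order is l – j – t.
l–j: (67 + 7)/800 = 0.0925; j–t: (200 + 7)/800 = 0.2587.
Expected DCO frequency = 0.0925 × 0.2587 ≈ 0.02393; observed = 7/800 ≈ 0.00875.
Coefficient of coincidence = 0.00875/0.02393 ≈ 0.37; interference = 1 − 0.37 = 0.63.

0.63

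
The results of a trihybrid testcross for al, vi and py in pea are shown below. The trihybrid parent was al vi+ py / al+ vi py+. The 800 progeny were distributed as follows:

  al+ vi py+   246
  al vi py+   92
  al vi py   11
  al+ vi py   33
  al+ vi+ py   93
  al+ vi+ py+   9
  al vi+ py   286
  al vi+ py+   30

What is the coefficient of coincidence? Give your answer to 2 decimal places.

The two rarest classes, al vi py and al+ vi+ py+, are the double crossovers. Comparing them with the parentals, only the vi allele has switched, so vi is the middle locus and the order is al – vi – py.
al–vi: (185 + 20)/800 = 0.2562; vi–py: (63 + 20)/800 = 0.1037.
Expected DCO frequency = 0.2562 × 0.1037 ≈ 0.02657; observed = 20/800 ≈ 0.02500.
Coefficient of coincidence = 0.02500/0.02657 ≈ 0.94.

0.94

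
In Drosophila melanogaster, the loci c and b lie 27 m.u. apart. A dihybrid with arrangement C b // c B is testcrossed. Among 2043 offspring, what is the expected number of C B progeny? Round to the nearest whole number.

276

A map distance of 27 m.u. corresponds to a recombination frequency of 0.270.
The F1 is C b / c B, so C B is a recombinant gamete class with expected frequency r/2 = 0.270/2 = 0.1350.
Expected number = 0.1350 × 2043 = 275.81 ≈ 276.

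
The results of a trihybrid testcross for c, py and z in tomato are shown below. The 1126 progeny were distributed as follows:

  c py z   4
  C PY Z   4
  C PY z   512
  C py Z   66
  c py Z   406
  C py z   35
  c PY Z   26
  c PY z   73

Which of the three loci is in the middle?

The two most frequent reciprocal classes, c py Z and C PY z, are the parental types, so the F1 was c py Z / C PY z.
The two rarest classes, c py z and C PY Z, are the double crossovers. Comparing them with the parentals, only the z allele has switched, so z is the middle locus and the order is c – z – py.

z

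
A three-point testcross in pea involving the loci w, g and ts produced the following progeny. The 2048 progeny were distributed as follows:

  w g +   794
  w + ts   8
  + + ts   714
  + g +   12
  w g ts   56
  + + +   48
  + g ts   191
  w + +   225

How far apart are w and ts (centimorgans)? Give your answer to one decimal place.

The two most frequent reciprocal classes, w g + and + + ts, are the parental types, so the F1 was w g + / + + ts.
The two rarest classes, + g + and w + ts, are the double crossovers. Comparing them with the parentals, only the w allele has switched, so w is the middle locus and the order is ts – w – g.
Crossovers in the ts–w interval produce the single-crossover classes w g ts and + + + (56 + 48 = 104) plus the double crossovers (20).
RF(ts–w) = (104 + 20) / 2048 = 124/2048 = 0.0605 → 6.1 centimorgans.

6.1 centimorgans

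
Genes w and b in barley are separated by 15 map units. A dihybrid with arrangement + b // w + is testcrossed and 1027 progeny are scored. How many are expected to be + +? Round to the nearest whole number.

A map distance of 15 map units corresponds to a recombination frequency of 0.150.
The F1 is + b / w +, so + + is a recombinant gamete class with expected frequency r/2 = 0.150/2 = 0.0750.
Expected number = 0.0750 × 1027 = 77.02 ≈ 77.

77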